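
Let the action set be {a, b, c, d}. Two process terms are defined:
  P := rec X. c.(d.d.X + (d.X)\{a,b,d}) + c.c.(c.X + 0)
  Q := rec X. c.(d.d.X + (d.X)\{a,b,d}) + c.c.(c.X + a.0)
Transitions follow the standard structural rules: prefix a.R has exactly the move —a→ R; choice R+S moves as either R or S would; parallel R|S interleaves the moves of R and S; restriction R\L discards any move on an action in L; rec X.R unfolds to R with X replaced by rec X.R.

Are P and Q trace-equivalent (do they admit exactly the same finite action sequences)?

NO — witness ⟨cca⟩

P's transition system — 5 states:
  m0 = rec X. c.(d.d.X + (d.X)\{a,b,d}) + c.c.(c.X + 0) | =c=> m1, =c=> m2
  m1 = c.(c.(rec X. c.(d.d.X + (d.X)\{a,b,d}) + c.c.(c.X + 0)) + 0) | =c=> m3
  m2 = d.d.(rec X. c.(d.d.X + (d.X)\{a,b,d}) + c.c.(c.X + 0)) + (d.(rec X. c.(d.d.X + (d.X)\{a,b,d}) + c.c.(c.X + 0)))\{a,b,d} | =d=> m4
  m3 = c.(rec X. c.(d.d.X + (d.X)\{a,b,d}) + c.c.(c.X + 0)) + 0 | =c=> m0
  m4 = d.(rec X. c.(d.d.X + (d.X)\{a,b,d}) + c.c.(c.X + 0)) | =d=> m0
Q's transition system — 6 states:
  n0 = rec X. c.(d.d.X + (d.X)\{a,b,d}) + c.c.(c.X + a.0) | =c=> n1, =c=> n2
  n1 = c.(c.(rec X. c.(d.d.X + (d.X)\{a,b,d}) + c.c.(c.X + a.0)) + a.0) | =c=> n3
  n2 = d.d.(rec X. c.(d.d.X + (d.X)\{a,b,d}) + c.c.(c.X + a.0)) + (d.(rec X. c.(d.d.X + (d.X)\{a,b,d}) + c.c.(c.X + a.0)))\{a,b,d} | =d=> n4
  n3 = c.(rec X. c.(d.d.X + (d.X)\{a,b,d}) + c.c.(c.X + a.0)) + a.0 | =a=> n5, =c=> n0
  n4 = d.(rec X. c.(d.d.X + (d.X)\{a,b,d}) + c.c.(c.X + a.0)) | =d=> n0
  n5 = 0 | stopped
Run σ = ⟨cca⟩ on Q: start {n0}
  step 1 (c): {n1, n2}
  step 2 (c): {n3}
  step 3 (a): {n5}
  Q completes σ.
Run σ = ⟨cca⟩ on P: start {m0}
  step 1 (c): {m1, m2}
  step 2 (c): {m3}
  step 3 (a): no successor for P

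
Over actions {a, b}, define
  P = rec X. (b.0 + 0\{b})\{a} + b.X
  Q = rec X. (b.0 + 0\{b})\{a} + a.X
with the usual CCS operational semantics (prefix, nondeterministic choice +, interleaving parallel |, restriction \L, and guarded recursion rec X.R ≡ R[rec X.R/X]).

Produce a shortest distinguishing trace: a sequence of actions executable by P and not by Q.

P's transition system — 2 states:
  m0 = rec X. (b.0 + 0\{b})\{a} + b.X has moves --b--▸ m0, --b--▸ m1
  m1 = 0\{a} has moves stopped
Q's transition system — 2 states:
  n0 = rec X. (b.0 + 0\{b})\{a} + a.X has moves --a--▸ n0, --b--▸ n1
  n1 = 0\{a} has moves stopped
Trace ⟨bb⟩ through P, begin at {m0}:
  step 1 (b): {m0, m1}
  step 2 (b): {m0, m1}
  — P admits the full trace.
Trace ⟨bb⟩ through Q, begin at {n0}:
  step 1 (b): {n1}
  step 2 (b): no successor for Q

bb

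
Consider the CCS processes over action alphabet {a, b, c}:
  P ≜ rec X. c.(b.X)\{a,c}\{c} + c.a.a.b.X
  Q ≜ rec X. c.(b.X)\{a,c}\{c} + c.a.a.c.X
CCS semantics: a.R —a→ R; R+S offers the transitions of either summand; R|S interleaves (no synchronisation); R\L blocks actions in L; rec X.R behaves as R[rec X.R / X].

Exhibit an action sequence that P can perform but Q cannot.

LTS(P): 6 reachable states
  p0 = rec X. c.(b.X)\{a,c}\{c} + c.a.a.b.X | ··c··> p1, ··c··> p2
  p1 = (b.(rec X. c.(b.X)\{a,c}\{c} + c.a.a.b.X))\{a,c}\{c} | ··b··> p3
  p2 = a.a.b.(rec X. c.(b.X)\{a,c}\{c} + c.a.a.b.X) | ··a··> p4
  p3 = (rec X. c.(b.X)\{a,c}\{c} + c.a.a.b.X)\{a,c}\{c} | deadlocked
  p4 = a.b.(rec X. c.(b.X)\{a,c}\{c} + c.a.a.b.X) | ··a··> p5
  p5 = b.(rec X. c.(b.X)\{a,c}\{c} + c.a.a.b.X) | ··b··> p0
LTS(Q): 6 reachable states
  q0 = rec X. c.(b.X)\{a,c}\{c} + c.a.a.c.X | ··c··> q1, ··c··> q2
  q1 = (b.(rec X. c.(b.X)\{a,c}\{c} + c.a.a.c.X))\{a,c}\{c} | ··b··> q3
  q2 = a.a.c.(rec X. c.(b.X)\{a,c}\{c} + c.a.a.c.X) | ··a··> q4
  q3 = (rec X. c.(b.X)\{a,c}\{c} + c.a.a.c.X)\{a,c}\{c} | deadlocked
  q4 = a.c.(rec X. c.(b.X)\{a,c}\{c} + c.a.a.c.X) | ··a··> q5
  q5 = c.(rec X. c.(b.X)\{a,c}\{c} + c.a.a.c.X) | ··c··> q0
Trace ⟨caab⟩ through P, begin at {p0}:
  step 1 (c): {p1, p2}
  step 2 (a): {p4}
  step 3 (a): {p5}
  step 4 (b): {p0}
  P completes σ.
Trace ⟨caab⟩ through Q, begin at {q0}:
  step 1 (c): {q1, q2}
  step 2 (a): {q4}
  step 3 (a): {q5}
  step 4 (b): ∅  — Q cannot continue

caab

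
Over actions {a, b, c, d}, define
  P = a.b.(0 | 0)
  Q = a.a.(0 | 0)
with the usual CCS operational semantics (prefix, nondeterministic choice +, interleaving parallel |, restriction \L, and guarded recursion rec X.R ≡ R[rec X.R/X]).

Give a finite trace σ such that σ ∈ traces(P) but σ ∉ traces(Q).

ab

P's transition system — 3 states:
  s0 = a.b.(0 | 0) → ··a··> s1
  s1 = b.(0 | 0) → ··b··> s2
  s2 = 0 | 0 → ·
Q's transition system — 3 states:
  t0 = a.a.(0 | 0) → ··a··> t1
  t1 = a.(0 | 0) → ··a··> t2
  t2 = 0 | 0 → ·
Executing ab from P (initial set {s0}):
  after a @ step 1: {s1}
  after b @ step 2: {s2}
  ✓ P
Executing ab from Q (initial set {t0}):
  after a @ step 1: {t1}
  after b @ step 2: ∅  — Q cannot continue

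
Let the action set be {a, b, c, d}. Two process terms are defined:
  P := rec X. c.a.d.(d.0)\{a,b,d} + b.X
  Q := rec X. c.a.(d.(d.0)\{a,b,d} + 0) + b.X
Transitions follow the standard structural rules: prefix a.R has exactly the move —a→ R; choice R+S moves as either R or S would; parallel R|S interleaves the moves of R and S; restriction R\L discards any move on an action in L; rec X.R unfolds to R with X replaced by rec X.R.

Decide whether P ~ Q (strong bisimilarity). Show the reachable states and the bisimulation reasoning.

Reachable graph of P (4 states):
  s0 = rec X. c.a.d.(d.0)\{a,b,d} + b.X has moves ··b··> s0, ··c··> s1
  s1 = a.d.(d.0)\{a,b,d} has moves ··a··> s2
  s2 = d.(d.0)\{a,b,d} has moves ··d··> s3
  s3 = (d.0)\{a,b,d} has moves stopped
Reachable graph of Q (4 states):
  t0 = rec X. c.a.(d.(d.0)\{a,b,d} + 0) + b.X has moves ··b··> t0, ··c··> t1
  t1 = a.(d.(d.0)\{a,b,d} + 0) has moves ··a··> t2
  t2 = d.(d.0)\{a,b,d} + 0 has moves ··d··> t3
  t3 = (d.0)\{a,b,d} has moves stopped
Coarsest stable partition (strong bisimilarity classes):
  B0 = {s0, t0}
  B1 = {s1, t1}
  B2 = {s2, t2}
  B3 = {s3, t3}
s0 ∈ B0, t0 ∈ B0 → same block

P ~ Q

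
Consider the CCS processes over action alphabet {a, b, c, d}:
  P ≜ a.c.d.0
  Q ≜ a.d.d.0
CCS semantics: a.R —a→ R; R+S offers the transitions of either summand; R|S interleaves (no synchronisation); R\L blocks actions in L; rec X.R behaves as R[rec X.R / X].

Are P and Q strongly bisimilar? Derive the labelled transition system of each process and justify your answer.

LTS(P): 4 reachable states
  s0 = a.c.d.0 → =a=> s1
  s1 = c.d.0 → =c=> s2
  s2 = d.0 → =d=> s3
  s3 = 0 → ·
LTS(Q): 4 reachable states
  t0 = a.d.d.0 → =a=> t1
  t1 = d.d.0 → =d=> t2
  t2 = d.0 → =d=> t3
  t3 = 0 → ·
Coarsest stable partition (strong bisimilarity classes):
  B0 = {s0}
  B1 = {s1}
  B2 = {s2, t2}
  B3 = {s3, t3}
  B4 = {t0}
  B5 = {t1}
s0 ∈ B0, t0 ∈ B4 → different blocks

not bisimilar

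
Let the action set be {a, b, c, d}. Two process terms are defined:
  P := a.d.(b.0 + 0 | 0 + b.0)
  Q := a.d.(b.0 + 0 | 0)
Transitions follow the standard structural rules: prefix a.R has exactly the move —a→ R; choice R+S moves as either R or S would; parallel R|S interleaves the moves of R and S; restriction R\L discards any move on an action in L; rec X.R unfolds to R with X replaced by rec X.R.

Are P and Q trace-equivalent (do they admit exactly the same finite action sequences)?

LTS(P): 4 reachable states
  p0 = a.d.(b.0 + 0 | 0 + b.0) ⊢ -a-> p1
  p1 = d.(b.0 + 0 | 0 + b.0) ⊢ -d-> p2
  p2 = b.0 + 0 | 0 + b.0 ⊢ -b-> p3
  p3 = 0 ⊢ ∅
LTS(Q): 4 reachable states
  q0 = a.d.(b.0 + 0 | 0) ⊢ -a-> q1
  q1 = d.(b.0 + 0 | 0) ⊢ -d-> q2
  q2 = b.0 + 0 | 0 ⊢ -b-> q3
  q3 = 0 ⊢ ∅
Bisimilarity quotient blocks:
  B0 = {p0, q0}
  B1 = {p1, q1}
  B2 = {p2, q2}
  B3 = {p3, q3}
p0 ∈ B0, q0 ∈ B0 → same block
Bisimilar ⇒ trace-equivalent.

traces(P) = traces(Q)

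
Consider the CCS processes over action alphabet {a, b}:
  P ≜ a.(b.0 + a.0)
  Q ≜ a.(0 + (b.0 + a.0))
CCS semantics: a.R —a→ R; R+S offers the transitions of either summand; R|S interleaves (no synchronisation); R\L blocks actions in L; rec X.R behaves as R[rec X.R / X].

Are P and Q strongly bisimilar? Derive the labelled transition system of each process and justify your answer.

bisimilar

Reachable graph of P (3 states):
  m0 = a.(b.0 + a.0) ⊢ —a→ m1
  m1 = b.0 + a.0 ⊢ —a→ m2, —b→ m2
  m2 = 0 ⊢ ∅
Reachable graph of Q (3 states):
  n0 = a.(0 + (b.0 + a.0)) ⊢ —a→ n1
  n1 = 0 + (b.0 + a.0) ⊢ —a→ n2, —b→ n2
  n2 = 0 ⊢ ∅
Partition-refinement fixed point:
  B0 = {m0, n0}
  B1 = {m1, n1}
  B2 = {m2, n2}
m0 ∈ B0, n0 ∈ B0 → same block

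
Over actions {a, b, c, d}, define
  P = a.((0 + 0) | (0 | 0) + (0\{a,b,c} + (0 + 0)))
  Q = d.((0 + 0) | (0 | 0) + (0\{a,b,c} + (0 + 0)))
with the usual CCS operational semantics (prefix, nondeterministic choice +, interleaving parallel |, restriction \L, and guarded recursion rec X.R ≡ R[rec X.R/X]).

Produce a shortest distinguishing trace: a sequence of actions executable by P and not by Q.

a

Reachable graph of P (2 states):
  s0 = a.((0 + 0) | (0 | 0) + (0\{a,b,c} + (0 + 0))) has moves —a→ s1
  s1 = (0 + 0) | (0 | 0) + (0\{a,b,c} + (0 + 0)) has moves ∅
Reachable graph of Q (2 states):
  t0 = d.((0 + 0) | (0 | 0) + (0\{a,b,c} + (0 + 0))) has moves —d→ t1
  t1 = (0 + 0) | (0 | 0) + (0\{a,b,c} + (0 + 0)) has moves ∅
Executing a from P (initial set {s0}):
  after a @ step 1: {s1}
  ✓ P
Executing a from Q (initial set {t0}):
  after a @ step 1: ∅ (Q stuck)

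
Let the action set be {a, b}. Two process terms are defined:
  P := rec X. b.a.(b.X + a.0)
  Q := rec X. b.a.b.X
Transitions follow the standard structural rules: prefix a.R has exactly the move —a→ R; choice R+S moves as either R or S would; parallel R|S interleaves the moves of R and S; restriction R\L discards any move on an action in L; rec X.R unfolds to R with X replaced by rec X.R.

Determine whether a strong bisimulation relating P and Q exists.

P's transition system — 4 states:
  u0 = rec X. b.a.(b.X + a.0) → =b=> u1
  u1 = a.(b.(rec X. b.a.(b.X + a.0)) + a.0) → =a=> u2
  u2 = b.(rec X. b.a.(b.X + a.0)) + a.0 → =a=> u3, =b=> u0
  u3 = 0 → deadlocked
Q's transition system — 3 states:
  v0 = rec X. b.a.b.X → =b=> v1
  v1 = a.b.(rec X. b.a.b.X) → =a=> v2
  v2 = b.(rec X. b.a.b.X) → =b=> v0
Bisimilarity quotient blocks:
  B0 = {u0}
  B1 = {u1}
  B2 = {u2}
  B3 = {u3}
  B4 = {v0}
  B5 = {v1}
  B6 = {v2}
u0 ∈ B0, v0 ∈ B4 → different blocks

NO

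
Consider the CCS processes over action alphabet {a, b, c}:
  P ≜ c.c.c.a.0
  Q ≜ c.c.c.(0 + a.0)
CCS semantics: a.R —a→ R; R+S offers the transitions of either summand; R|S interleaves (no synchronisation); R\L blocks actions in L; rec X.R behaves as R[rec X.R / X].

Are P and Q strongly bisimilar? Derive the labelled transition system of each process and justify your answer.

LTS(P): 5 reachable states
  u0 = c.c.c.a.0 → —c→ u1
  u1 = c.c.a.0 → —c→ u2
  u2 = c.a.0 → —c→ u3
  u3 = a.0 → —a→ u4
  u4 = 0 → ∅
LTS(Q): 5 reachable states
  v0 = c.c.c.(0 + a.0) → —c→ v1
  v1 = c.c.(0 + a.0) → —c→ v2
  v2 = c.(0 + a.0) → —c→ v3
  v3 = 0 + a.0 → —a→ v4
  v4 = 0 → ∅
Coarsest stable partition (strong bisimilarity classes):
  B0 = {u0, v0}
  B1 = {u1, v1}
  B2 = {u2, v2}
  B3 = {u3, v3}
  B4 = {u4, v4}
u0 ∈ B0, v0 ∈ B0 → same block

YES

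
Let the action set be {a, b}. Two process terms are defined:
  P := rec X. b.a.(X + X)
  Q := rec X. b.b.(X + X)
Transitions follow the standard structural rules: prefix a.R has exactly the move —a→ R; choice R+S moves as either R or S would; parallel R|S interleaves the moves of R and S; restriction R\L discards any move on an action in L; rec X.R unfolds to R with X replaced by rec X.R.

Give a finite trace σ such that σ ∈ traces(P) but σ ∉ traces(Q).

Reachable graph of P (3 states):
  p0 = rec X. b.a.(X + X) has moves --b--▸ p1
  p1 = a.((rec X. b.a.(X + X)) + (rec X. b.a.(X + X))) has moves --a--▸ p2
  p2 = (rec X. b.a.(X + X)) + (rec X. b.a.(X + X)) has moves --b--▸ p1
Reachable graph of Q (3 states):
  q0 = rec X. b.b.(X + X) has moves --b--▸ q1
  q1 = b.((rec X. b.b.(X + X)) + (rec X. b.b.(X + X))) has moves --b--▸ q2
  q2 = (rec X. b.b.(X + X)) + (rec X. b.b.(X + X)) has moves --b--▸ q1
Trace ⟨ba⟩ through P, begin at {p0}:
  [1] b ⇒ {p1}
  [2] a ⇒ {p2}
  ✓ P
Trace ⟨ba⟩ through Q, begin at {q0}:
  [1] b ⇒ {q1}
  [2] a ⇒ ∅  — Q cannot continue

ba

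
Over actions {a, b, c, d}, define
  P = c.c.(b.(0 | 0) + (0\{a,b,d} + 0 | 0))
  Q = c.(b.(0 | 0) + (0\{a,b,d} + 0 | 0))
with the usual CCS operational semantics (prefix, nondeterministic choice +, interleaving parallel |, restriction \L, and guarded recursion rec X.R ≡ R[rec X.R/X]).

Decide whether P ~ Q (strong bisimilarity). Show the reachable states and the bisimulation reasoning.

NO

LTS(P): 4 reachable states
  u0 = c.c.(b.(0 | 0) + (0\{a,b,d} + 0 | 0)) → ··c··> u1
  u1 = c.(b.(0 | 0) + (0\{a,b,d} + 0 | 0)) → ··c··> u2
  u2 = b.(0 | 0) + (0\{a,b,d} + 0 | 0) → ··b··> u3
  u3 = 0 | 0 → ∅
LTS(Q): 3 reachable states
  v0 = c.(b.(0 | 0) + (0\{a,b,d} + 0 | 0)) → ··c··> v1
  v1 = b.(0 | 0) + (0\{a,b,d} + 0 | 0) → ··b··> v2
  v2 = 0 | 0 → ∅
Partition-refinement fixed point:
  B0 = {u0}
  B1 = {u1, v0}
  B2 = {u2, v1}
  B3 = {u3, v2}
u0 ∈ B0, v0 ∈ B1 → different blocks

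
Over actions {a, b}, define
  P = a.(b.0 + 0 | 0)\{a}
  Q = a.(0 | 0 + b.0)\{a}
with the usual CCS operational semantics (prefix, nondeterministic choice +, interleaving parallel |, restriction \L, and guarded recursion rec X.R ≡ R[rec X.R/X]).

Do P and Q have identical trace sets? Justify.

YES

LTS(P): 3 reachable states
  m0 = a.(b.0 + 0 | 0)\{a} has moves -a-> m1
  m1 = (b.0 + 0 | 0)\{a} has moves -b-> m2
  m2 = 0\{a} has moves stopped
LTS(Q): 3 reachable states
  n0 = a.(0 | 0 + b.0)\{a} has moves -a-> n1
  n1 = (0 | 0 + b.0)\{a} has moves -b-> n2
  n2 = 0\{a} has moves stopped
Coarsest stable partition (strong bisimilarity classes):
  B0 = {m0, n0}
  B1 = {m1, n1}
  B2 = {m2, n2}
m0 ∈ B0, n0 ∈ B0 → same block
Bisimilar ⇒ trace-equivalent.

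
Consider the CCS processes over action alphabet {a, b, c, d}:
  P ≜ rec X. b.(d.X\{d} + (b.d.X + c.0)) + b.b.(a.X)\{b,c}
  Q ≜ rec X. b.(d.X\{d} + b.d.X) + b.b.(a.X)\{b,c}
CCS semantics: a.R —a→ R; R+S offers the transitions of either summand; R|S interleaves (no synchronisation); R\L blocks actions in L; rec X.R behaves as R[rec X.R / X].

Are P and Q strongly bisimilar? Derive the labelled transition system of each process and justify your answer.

P ≁ Q

P's transition system — 14 states:
  u0 = rec X. b.(d.X\{d} + (b.d.X + c.0)) + b.b.(a.X)\{b,c} has moves ··b··> u1, ··b··> u2
  u1 = b.(a.(rec X. b.(d.X\{d} + (b.d.X + c.0)) + b.b.(a.X)\{b,c}))\{b,c} has moves ··b··> u3
  u2 = d.(rec X. b.(d.X\{d} + (b.d.X + c.0)) + b.b.(a.X)\{b,c})\{d} + (b.d.(rec X. b.(d.X\{d} + (b.d.X + c.0)) + b.b.(a.X)\{b,c}) + c.0) has moves ··b··> u4, ··c··> u5, ··d··> u6
  u3 = (a.(rec X. b.(d.X\{d} + (b.d.X + c.0)) + b.b.(a.X)\{b,c}))\{b,c} has moves ··a··> u7
  u4 = d.(rec X. b.(d.X\{d} + (b.d.X + c.0)) + b.b.(a.X)\{b,c}) has moves ··d··> u0
  u5 = 0 has moves deadlocked
  u6 = (rec X. b.(d.X\{d} + (b.d.X + c.0)) + b.b.(a.X)\{b,c})\{d} has moves ··b··> u8, ··b··> u9
  u7 = (rec X. b.(d.X\{d} + (b.d.X + c.0)) + b.b.(a.X)\{b,c})\{b,c} has moves deadlocked
  u8 = (b.(a.(rec X. b.(d.X\{d} + (b.d.X + c.0)) + b.b.(a.X)\{b,c}))\{b,c})\{d} has moves ··b··> u10
  u9 = (d.(rec X. b.(d.X\{d} + (b.d.X + c.0)) + b.b.(a.X)\{b,c})\{d} + (b.d.(rec X. b.(d.X\{d} + (b.d.X + c.0)) + b.b.(a.X)\{b,c}) + c.0))\{d} has moves ··b··> u11, ··c··> u12
  u10 = (a.(rec X. b.(d.X\{d} + (b.d.X + c.0)) + b.b.(a.X)\{b,c}))\{b,c}\{d} has moves ··a··> u13
  u11 = (d.(rec X. b.(d.X\{d} + (b.d.X + c.0)) + b.b.(a.X)\{b,c}))\{d} has moves deadlocked
  u12 = 0\{d} has moves deadlocked
  u13 = (rec X. b.(d.X\{d} + (b.d.X + c.0)) + b.b.(a.X)\{b,c})\{b,c}\{d} has moves deadlocked
Q's transition system — 12 states:
  v0 = rec X. b.(d.X\{d} + b.d.X) + b.b.(a.X)\{b,c} has moves ··b··> v1, ··b··> v2
  v1 = b.(a.(rec X. b.(d.X\{d} + b.d.X) + b.b.(a.X)\{b,c}))\{b,c} has moves ··b··> v3
  v2 = d.(rec X. b.(d.X\{d} + b.d.X) + b.b.(a.X)\{b,c})\{d} + b.d.(rec X. b.(d.X\{d} + b.d.X) + b.b.(a.X)\{b,c}) has moves ··b··> v4, ··d··> v5
  v3 = (a.(rec X. b.(d.X\{d} + b.d.X) + b.b.(a.X)\{b,c}))\{b,c} has moves ··a··> v6
  v4 = d.(rec X. b.(d.X\{d} + b.d.X) + b.b.(a.X)\{b,c}) has moves ··d··> v0
  v5 = (rec X. b.(d.X\{d} + b.d.X) + b.b.(a.X)\{b,c})\{d} has moves ··b··> v7, ··b··> v8
  v6 = (rec X. b.(d.X\{d} + b.d.X) + b.b.(a.X)\{b,c})\{b,c} has moves deadlocked
  v7 = (b.(a.(rec X. b.(d.X\{d} + b.d.X) + b.b.(a.X)\{b,c}))\{b,c})\{d} has moves ··b··> v9
  v8 = (d.(rec X. b.(d.X\{d} + b.d.X) + b.b.(a.X)\{b,c})\{d} + b.d.(rec X. b.(d.X\{d} + b.d.X) + b.b.(a.X)\{b,c}))\{d} has moves ··b··> v10
  v9 = (a.(rec X. b.(d.X\{d} + b.d.X) + b.b.(a.X)\{b,c}))\{b,c}\{d} has moves ··a··> v11
  v10 = (d.(rec X. b.(d.X\{d} + b.d.X) + b.b.(a.X)\{b,c}))\{d} has moves deadlocked
  v11 = (rec X. b.(d.X\{d} + b.d.X) + b.b.(a.X)\{b,c})\{b,c}\{d} has moves deadlocked
Bisimilarity quotient blocks:
  B0 = {u0}
  B1 = {u1, u8, v1, v7}
  B2 = {u10, u3, v3, v9}
  B3 = {u11, u12, u13, u5, u7, v10, v11, v6}
  B4 = {u2}
  B5 = {u4}
  B6 = {u6}
  B7 = {u9}
  B8 = {v0}
  B9 = {v2}
  B10 = {v4}
  B11 = {v5}
  B12 = {v8}
u0 ∈ B0, v0 ∈ B8 → different blocks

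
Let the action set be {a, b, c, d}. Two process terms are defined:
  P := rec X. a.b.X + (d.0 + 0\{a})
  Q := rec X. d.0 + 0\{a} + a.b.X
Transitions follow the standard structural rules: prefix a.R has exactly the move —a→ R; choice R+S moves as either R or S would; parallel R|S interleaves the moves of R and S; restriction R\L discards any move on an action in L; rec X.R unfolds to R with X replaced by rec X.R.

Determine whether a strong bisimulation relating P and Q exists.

P's transition system — 3 states:
  p0 = rec X. a.b.X + (d.0 + 0\{a}) → --a--▸ p1, --d--▸ p2
  p1 = b.(rec X. a.b.X + (d.0 + 0\{a})) → --b--▸ p0
  p2 = 0 → (no moves)
Q's transition system — 3 states:
  q0 = rec X. d.0 + 0\{a} + a.b.X → --a--▸ q1, --d--▸ q2
  q1 = b.(rec X. d.0 + 0\{a} + a.b.X) → --b--▸ q0
  q2 = 0 → (no moves)
Bisimilarity quotient blocks:
  B0 = {p0, q0}
  B1 = {p2, q2}
  B2 = {p1, q1}
p0 ∈ B0, q0 ∈ B0 → same block

P ~ Q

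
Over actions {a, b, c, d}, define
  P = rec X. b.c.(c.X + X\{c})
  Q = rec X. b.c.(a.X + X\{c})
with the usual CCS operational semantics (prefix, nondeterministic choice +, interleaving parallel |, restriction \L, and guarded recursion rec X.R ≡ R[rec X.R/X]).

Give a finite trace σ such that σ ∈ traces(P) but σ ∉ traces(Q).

LTS(P): 4 reachable states
  m0 = rec X. b.c.(c.X + X\{c}) :: -b-> m1
  m1 = c.(c.(rec X. b.c.(c.X + X\{c})) + (rec X. b.c.(c.X + X\{c}))\{c}) :: -c-> m2
  m2 = c.(rec X. b.c.(c.X + X\{c})) + (rec X. b.c.(c.X + X\{c}))\{c} :: -b-> m3, -c-> m0
  m3 = (c.(c.(rec X. b.c.(c.X + X\{c})) + (rec X. b.c.(c.X + X\{c}))\{c}))\{c} :: ·
LTS(Q): 4 reachable states
  n0 = rec X. b.c.(a.X + X\{c}) :: -b-> n1
  n1 = c.(a.(rec X. b.c.(a.X + X\{c})) + (rec X. b.c.(a.X + X\{c}))\{c}) :: -c-> n2
  n2 = a.(rec X. b.c.(a.X + X\{c})) + (rec X. b.c.(a.X + X\{c}))\{c} :: -a-> n0, -b-> n3
  n3 = (c.(a.(rec X. b.c.(a.X + X\{c})) + (rec X. b.c.(a.X + X\{c}))\{c}))\{c} :: ·
Run σ = ⟨bcc⟩ on P: start {m0}
  [1] b ⇒ {m1}
  [2] c ⇒ {m2}
  [3] c ⇒ {m0}
  ✓ P
Run σ = ⟨bcc⟩ on Q: start {n0}
  [1] b ⇒ {n1}
  [2] c ⇒ {n2}
  [3] c ⇒ ∅  — Q cannot continue

bcc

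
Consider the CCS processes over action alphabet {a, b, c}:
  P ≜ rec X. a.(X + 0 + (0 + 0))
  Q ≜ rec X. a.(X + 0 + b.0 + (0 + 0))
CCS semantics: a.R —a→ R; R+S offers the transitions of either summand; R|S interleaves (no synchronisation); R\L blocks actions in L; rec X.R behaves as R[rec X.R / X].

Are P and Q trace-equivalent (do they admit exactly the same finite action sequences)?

traces(P) ≠ traces(Q) — witness ⟨ab⟩

Reachable graph of P (2 states):
  s0 = rec X. a.(X + 0 + (0 + 0)) → =a=> s1
  s1 = (rec X. a.(X + 0 + (0 + 0))) + 0 + (0 + 0) → =a=> s1
Reachable graph of Q (3 states):
  t0 = rec X. a.(X + 0 + b.0 + (0 + 0)) → =a=> t1
  t1 = (rec X. a.(X + 0 + b.0 + (0 + 0))) + 0 + b.0 + (0 + 0) → =a=> t1, =b=> t2
  t2 = 0 → ∅
Run σ = ⟨ab⟩ on Q: start {t0}
  step 1 (a): {t1}
  step 2 (b): {t2}
  Q completes σ.
Run σ = ⟨ab⟩ on P: start {s0}
  step 1 (a): {s1}
  step 2 (b): ∅ (P stuck)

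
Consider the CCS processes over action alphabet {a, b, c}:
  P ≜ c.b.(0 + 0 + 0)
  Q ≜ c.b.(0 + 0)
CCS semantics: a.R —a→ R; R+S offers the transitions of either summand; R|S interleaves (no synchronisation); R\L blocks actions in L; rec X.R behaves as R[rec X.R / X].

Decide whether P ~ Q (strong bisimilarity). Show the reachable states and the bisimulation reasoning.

P ~ Q

P's transition system — 3 states:
  s0 = c.b.(0 + 0 + 0) → -c-> s1
  s1 = b.(0 + 0 + 0) → -b-> s2
  s2 = 0 + 0 + 0 → (no moves)
Q's transition system — 3 states:
  t0 = c.b.(0 + 0) → -c-> t1
  t1 = b.(0 + 0) → -b-> t2
  t2 = 0 + 0 → (no moves)
Partition-refinement fixed point:
  B0 = {s0, t0}
  B1 = {s1, t1}
  B2 = {s2, t2}
s0 ∈ B0, t0 ∈ B0 → same block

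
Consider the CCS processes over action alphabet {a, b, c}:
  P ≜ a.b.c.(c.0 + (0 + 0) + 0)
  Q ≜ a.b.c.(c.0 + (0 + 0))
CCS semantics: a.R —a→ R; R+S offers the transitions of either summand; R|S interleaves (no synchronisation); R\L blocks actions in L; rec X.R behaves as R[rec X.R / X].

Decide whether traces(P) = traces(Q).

trace-equivalent

P's transition system — 5 states:
  p0 = a.b.c.(c.0 + (0 + 0) + 0) ⊢ —a→ p1
  p1 = b.c.(c.0 + (0 + 0) + 0) ⊢ —b→ p2
  p2 = c.(c.0 + (0 + 0) + 0) ⊢ —c→ p3
  p3 = c.0 + (0 + 0) + 0 ⊢ —c→ p4
  p4 = 0 ⊢ ·
Q's transition system — 5 states:
  q0 = a.b.c.(c.0 + (0 + 0)) ⊢ —a→ q1
  q1 = b.c.(c.0 + (0 + 0)) ⊢ —b→ q2
  q2 = c.(c.0 + (0 + 0)) ⊢ —c→ q3
  q3 = c.0 + (0 + 0) ⊢ —c→ q4
  q4 = 0 ⊢ ·
Bisimilarity quotient blocks:
  B0 = {p0, q0}
  B1 = {p1, q1}
  B2 = {p2, q2}
  B3 = {p3, q3}
  B4 = {p4, q4}
p0 ∈ B0, q0 ∈ B0 → same block
Bisimilar ⇒ trace-equivalent.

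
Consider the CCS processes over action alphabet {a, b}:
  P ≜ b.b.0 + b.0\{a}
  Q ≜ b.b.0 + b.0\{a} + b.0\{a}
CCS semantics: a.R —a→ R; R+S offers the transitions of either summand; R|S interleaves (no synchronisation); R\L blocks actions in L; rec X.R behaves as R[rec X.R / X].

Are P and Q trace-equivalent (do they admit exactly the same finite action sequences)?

traces(P) = traces(Q)

Reachable graph of P (4 states):
  m0 = b.b.0 + b.0\{a} → ··b··> m1, ··b··> m2
  m1 = 0\{a} → stopped
  m2 = b.0 → ··b··> m3
  m3 = 0 → stopped
Reachable graph of Q (4 states):
  n0 = b.b.0 + b.0\{a} + b.0\{a} → ··b··> n1, ··b··> n2
  n1 = 0\{a} → stopped
  n2 = b.0 → ··b··> n3
  n3 = 0 → stopped
Partition-refinement fixed point:
  B0 = {m0, n0}
  B1 = {m1, m3, n1, n3}
  B2 = {m2, n2}
m0 ∈ B0, n0 ∈ B0 → same block
Bisimilar ⇒ trace-equivalent.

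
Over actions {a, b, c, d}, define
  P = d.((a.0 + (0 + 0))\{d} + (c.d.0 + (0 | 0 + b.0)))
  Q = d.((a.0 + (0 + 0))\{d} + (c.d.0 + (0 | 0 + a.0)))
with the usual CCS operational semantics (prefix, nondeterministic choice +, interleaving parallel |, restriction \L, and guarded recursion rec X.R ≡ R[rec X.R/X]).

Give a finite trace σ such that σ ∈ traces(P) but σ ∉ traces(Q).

db

Reachable graph of P (5 states):
  m0 = d.((a.0 + (0 + 0))\{d} + (c.d.0 + (0 | 0 + b.0))) :: —d→ m1
  m1 = (a.0 + (0 + 0))\{d} + (c.d.0 + (0 | 0 + b.0)) :: —a→ m2, —b→ m3, —c→ m4
  m2 = 0\{d} :: (no moves)
  m3 = 0 :: (no moves)
  m4 = d.0 :: —d→ m3
Reachable graph of Q (5 states):
  n0 = d.((a.0 + (0 + 0))\{d} + (c.d.0 + (0 | 0 + a.0))) :: —d→ n1
  n1 = (a.0 + (0 + 0))\{d} + (c.d.0 + (0 | 0 + a.0)) :: —a→ n2, —a→ n3, —c→ n4
  n2 = 0 :: (no moves)
  n3 = 0\{d} :: (no moves)
  n4 = d.0 :: —d→ n2
Executing db from P (initial set {m0}):
  step 1 (d): {m1}
  step 2 (b): {m3}
  ✓ P
Executing db from Q (initial set {n0}):
  step 1 (d): {n1}
  step 2 (b): no successor for Q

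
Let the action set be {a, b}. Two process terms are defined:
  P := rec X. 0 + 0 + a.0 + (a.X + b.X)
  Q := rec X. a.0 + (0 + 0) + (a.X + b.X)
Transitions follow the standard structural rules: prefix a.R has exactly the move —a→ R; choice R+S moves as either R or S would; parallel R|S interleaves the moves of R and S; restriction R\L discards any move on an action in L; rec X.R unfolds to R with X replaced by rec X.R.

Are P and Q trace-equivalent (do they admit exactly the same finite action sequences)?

trace-equivalent

Reachable graph of P (2 states):
  u0 = rec X. 0 + 0 + a.0 + (a.X + b.X) → =a=> u0, =a=> u1, =b=> u0
  u1 = 0 → stopped
Reachable graph of Q (2 states):
  v0 = rec X. a.0 + (0 + 0) + (a.X + b.X) → =a=> v0, =a=> v1, =b=> v0
  v1 = 0 → stopped
Coarsest stable partition (strong bisimilarity classes):
  B0 = {u0, v0}
  B1 = {u1, v1}
u0 ∈ B0, v0 ∈ B0 → same block
Bisimilar ⇒ trace-equivalent.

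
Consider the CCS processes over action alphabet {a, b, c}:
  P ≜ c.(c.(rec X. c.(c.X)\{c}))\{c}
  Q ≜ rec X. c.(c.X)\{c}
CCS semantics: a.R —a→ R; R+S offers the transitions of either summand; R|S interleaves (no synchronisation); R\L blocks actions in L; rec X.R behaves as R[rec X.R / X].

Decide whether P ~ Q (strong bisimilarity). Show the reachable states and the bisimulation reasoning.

P ~ Q

P's transition system — 2 states:
  u0 = c.(c.(rec X. c.(c.X)\{c}))\{c} | -c-> u1
  u1 = (c.(rec X. c.(c.X)\{c}))\{c} | deadlocked
Q's transition system — 2 states:
  v0 = rec X. c.(c.X)\{c} | -c-> v1
  v1 = (c.(rec X. c.(c.X)\{c}))\{c} | deadlocked
Partition-refinement fixed point:
  B0 = {u0, v0}
  B1 = {u1, v1}
u0 ∈ B0, v0 ∈ B0 → same block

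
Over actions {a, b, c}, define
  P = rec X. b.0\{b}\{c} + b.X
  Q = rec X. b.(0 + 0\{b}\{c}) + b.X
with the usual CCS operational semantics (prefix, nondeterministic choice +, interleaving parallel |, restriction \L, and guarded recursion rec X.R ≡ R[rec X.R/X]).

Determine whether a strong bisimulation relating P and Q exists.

P ~ Q

P's transition system — 2 states:
  p0 = rec X. b.0\{b}\{c} + b.X :: =b=> p0, =b=> p1
  p1 = 0\{b}\{c} :: ∅
Q's transition system — 2 states:
  q0 = rec X. b.(0 + 0\{b}\{c}) + b.X :: =b=> q0, =b=> q1
  q1 = 0 + 0\{b}\{c} :: ∅
Partition-refinement fixed point:
  B0 = {p0, q0}
  B1 = {p1, q1}
p0 ∈ B0, q0 ∈ B0 → same block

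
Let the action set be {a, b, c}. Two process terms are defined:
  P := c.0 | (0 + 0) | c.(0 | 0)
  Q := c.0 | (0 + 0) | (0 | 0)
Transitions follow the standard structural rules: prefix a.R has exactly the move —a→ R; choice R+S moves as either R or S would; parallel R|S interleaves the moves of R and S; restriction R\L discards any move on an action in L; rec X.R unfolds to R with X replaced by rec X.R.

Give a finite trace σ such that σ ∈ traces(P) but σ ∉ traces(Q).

cc

LTS(P): 4 reachable states
  s0 = c.0 | (0 + 0) | c.(0 | 0) → --c--▸ s1, --c--▸ s2
  s1 = 0 | (0 + 0) | c.(0 | 0) → --c--▸ s3
  s2 = c.0 | (0 + 0) | (0 | 0) → --c--▸ s3
  s3 = 0 | (0 + 0) | (0 | 0) → (no moves)
LTS(Q): 2 reachable states
  t0 = c.0 | (0 + 0) | (0 | 0) → --c--▸ t1
  t1 = 0 | (0 + 0) | (0 | 0) → (no moves)
Run σ = ⟨cc⟩ on P: start {s0}
  step 1 (c): {s1, s2}
  step 2 (c): {s3}
  — P admits the full trace.
Run σ = ⟨cc⟩ on Q: start {t0}
  step 1 (c): {t1}
  step 2 (c): ∅  — Q cannot continue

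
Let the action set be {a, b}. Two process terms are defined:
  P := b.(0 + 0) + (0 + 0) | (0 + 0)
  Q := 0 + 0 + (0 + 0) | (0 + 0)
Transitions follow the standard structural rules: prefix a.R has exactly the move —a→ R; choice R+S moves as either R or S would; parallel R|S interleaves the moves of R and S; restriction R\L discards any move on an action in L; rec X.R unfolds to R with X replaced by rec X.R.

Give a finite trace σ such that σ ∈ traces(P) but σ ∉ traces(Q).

b

LTS(P): 2 reachable states
  u0 = b.(0 + 0) + (0 + 0) | (0 + 0) has moves --b--▸ u1
  u1 = 0 + 0 has moves ·
LTS(Q): 1 reachable states
  v0 = 0 + 0 + (0 + 0) | (0 + 0) has moves ·
Run σ = ⟨b⟩ on P: start {u0}
  step 1 (b): {u1}
  — P admits the full trace.
Run σ = ⟨b⟩ on Q: start {v0}
  step 1 (b): ∅  — Q cannot continue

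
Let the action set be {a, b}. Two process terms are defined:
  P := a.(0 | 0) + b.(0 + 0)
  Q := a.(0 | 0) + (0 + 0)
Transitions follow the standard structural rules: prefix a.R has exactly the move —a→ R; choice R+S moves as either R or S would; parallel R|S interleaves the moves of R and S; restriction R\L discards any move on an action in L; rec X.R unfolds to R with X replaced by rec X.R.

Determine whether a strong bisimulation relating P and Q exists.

not bisimilar

P's transition system — 3 states:
  p0 = a.(0 | 0) + b.(0 + 0) ⊢ —a→ p1, —b→ p2
  p1 = 0 | 0 ⊢ stopped
  p2 = 0 + 0 ⊢ stopped
Q's transition system — 2 states:
  q0 = a.(0 | 0) + (0 + 0) ⊢ —a→ q1
  q1 = 0 | 0 ⊢ stopped
Coarsest stable partition (strong bisimilarity classes):
  B0 = {p0}
  B1 = {p1, p2, q1}
  B2 = {q0}
p0 ∈ B0, q0 ∈ B2 → different blocks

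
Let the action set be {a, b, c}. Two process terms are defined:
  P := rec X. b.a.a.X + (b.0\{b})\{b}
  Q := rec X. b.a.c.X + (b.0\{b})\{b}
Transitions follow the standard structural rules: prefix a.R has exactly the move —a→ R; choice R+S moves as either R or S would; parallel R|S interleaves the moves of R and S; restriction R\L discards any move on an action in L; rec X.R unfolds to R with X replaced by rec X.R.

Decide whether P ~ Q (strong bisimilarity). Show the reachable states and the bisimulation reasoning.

P's transition system — 3 states:
  p0 = rec X. b.a.a.X + (b.0\{b})\{b} → -b-> p1
  p1 = a.a.(rec X. b.a.a.X + (b.0\{b})\{b}) → -a-> p2
  p2 = a.(rec X. b.a.a.X + (b.0\{b})\{b}) → -a-> p0
Q's transition system — 3 states:
  q0 = rec X. b.a.c.X + (b.0\{b})\{b} → -b-> q1
  q1 = a.c.(rec X. b.a.c.X + (b.0\{b})\{b}) → -a-> q2
  q2 = c.(rec X. b.a.c.X + (b.0\{b})\{b}) → -c-> q0
Partition-refinement fixed point:
  B0 = {p0}
  B1 = {p1}
  B2 = {p2}
  B3 = {q0}
  B4 = {q1}
  B5 = {q2}
p0 ∈ B0, q0 ∈ B3 → different blocks

NO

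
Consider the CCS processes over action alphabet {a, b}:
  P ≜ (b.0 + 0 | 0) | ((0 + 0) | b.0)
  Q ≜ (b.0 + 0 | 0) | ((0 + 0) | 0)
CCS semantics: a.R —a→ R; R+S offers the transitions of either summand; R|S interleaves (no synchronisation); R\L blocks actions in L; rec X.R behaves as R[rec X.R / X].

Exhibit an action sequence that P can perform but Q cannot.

bb

LTS(P): 4 reachable states
  p0 = (b.0 + 0 | 0) | ((0 + 0) | b.0) :: —b→ p1, —b→ p2
  p1 = (b.0 + 0 | 0) | ((0 + 0) | 0) :: —b→ p3
  p2 = 0 | ((0 + 0) | b.0) :: —b→ p3
  p3 = 0 | ((0 + 0) | 0) :: deadlocked
LTS(Q): 2 reachable states
  q0 = (b.0 + 0 | 0) | ((0 + 0) | 0) :: —b→ q1
  q1 = 0 | ((0 + 0) | 0) :: deadlocked
Run σ = ⟨bb⟩ on P: start {p0}
  after b @ step 1: {p1, p2}
  after b @ step 2: {p3}
  — P admits the full trace.
Run σ = ⟨bb⟩ on Q: start {q0}
  after b @ step 1: {q1}
  after b @ step 2: no successor for Q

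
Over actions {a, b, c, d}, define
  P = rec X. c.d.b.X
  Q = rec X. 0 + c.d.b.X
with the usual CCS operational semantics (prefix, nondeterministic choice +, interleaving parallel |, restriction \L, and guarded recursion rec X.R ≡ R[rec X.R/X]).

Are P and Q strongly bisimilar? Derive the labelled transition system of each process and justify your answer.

P ~ Q

P's transition system — 3 states:
  s0 = rec X. c.d.b.X :: --c--▸ s1
  s1 = d.b.(rec X. c.d.b.X) :: --d--▸ s2
  s2 = b.(rec X. c.d.b.X) :: --b--▸ s0
Q's transition system — 3 states:
  t0 = rec X. 0 + c.d.b.X :: --c--▸ t1
  t1 = d.b.(rec X. 0 + c.d.b.X) :: --d--▸ t2
  t2 = b.(rec X. 0 + c.d.b.X) :: --b--▸ t0
Coarsest stable partition (strong bisimilarity classes):
  B0 = {s0, t0}
  B1 = {s1, t1}
  B2 = {s2, t2}
s0 ∈ B0, t0 ∈ B0 → same block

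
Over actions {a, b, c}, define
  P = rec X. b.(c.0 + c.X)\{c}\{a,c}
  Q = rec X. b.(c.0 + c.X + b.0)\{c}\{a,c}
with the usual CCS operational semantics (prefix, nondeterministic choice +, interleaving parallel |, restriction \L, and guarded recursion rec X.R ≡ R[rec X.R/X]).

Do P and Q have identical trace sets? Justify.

trace-distinct — witness ⟨bb⟩

LTS(P): 2 reachable states
  p0 = rec X. b.(c.0 + c.X)\{c}\{a,c} | =b=> p1
  p1 = (c.0 + c.(rec X. b.(c.0 + c.X)\{c}\{a,c}))\{c}\{a,c} | stopped
LTS(Q): 3 reachable states
  q0 = rec X. b.(c.0 + c.X + b.0)\{c}\{a,c} | =b=> q1
  q1 = (c.0 + c.(rec X. b.(c.0 + c.X + b.0)\{c}\{a,c}) + b.0)\{c}\{a,c} | =b=> q2
  q2 = 0\{c}\{a,c} | stopped
Run σ = ⟨bb⟩ on Q: start {q0}
  after b @ step 1: {q1}
  after b @ step 2: {q2}
  ✓ Q
Run σ = ⟨bb⟩ on P: start {p0}
  after b @ step 1: {p1}
  after b @ step 2: no successor for P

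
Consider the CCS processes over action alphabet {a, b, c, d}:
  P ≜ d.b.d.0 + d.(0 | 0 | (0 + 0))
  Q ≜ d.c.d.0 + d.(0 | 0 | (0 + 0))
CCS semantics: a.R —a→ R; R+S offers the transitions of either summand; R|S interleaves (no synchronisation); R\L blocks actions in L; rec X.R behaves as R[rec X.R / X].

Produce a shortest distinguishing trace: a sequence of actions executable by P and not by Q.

db

Reachable graph of P (5 states):
  p0 = d.b.d.0 + d.(0 | 0 | (0 + 0)) ⊢ ··d··> p1, ··d··> p2
  p1 = 0 | 0 | (0 + 0) ⊢ stopped
  p2 = b.d.0 ⊢ ··b··> p3
  p3 = d.0 ⊢ ··d··> p4
  p4 = 0 ⊢ stopped
Reachable graph of Q (5 states):
  q0 = d.c.d.0 + d.(0 | 0 | (0 + 0)) ⊢ ··d··> q1, ··d··> q2
  q1 = 0 | 0 | (0 + 0) ⊢ stopped
  q2 = c.d.0 ⊢ ··c··> q3
  q3 = d.0 ⊢ ··d··> q4
  q4 = 0 ⊢ stopped
Executing db from P (initial set {p0}):
  [1] d ⇒ {p1, p2}
  [2] b ⇒ {p3}
  — P admits the full trace.
Executing db from Q (initial set {q0}):
  [1] d ⇒ {q1, q2}
  [2] b ⇒ no successor for Q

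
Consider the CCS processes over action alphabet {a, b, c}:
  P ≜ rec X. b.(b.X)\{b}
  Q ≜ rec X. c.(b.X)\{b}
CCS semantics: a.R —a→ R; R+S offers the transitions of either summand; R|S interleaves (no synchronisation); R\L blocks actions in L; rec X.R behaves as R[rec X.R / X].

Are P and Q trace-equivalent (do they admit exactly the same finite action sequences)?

traces(P) ≠ traces(Q) — witness ⟨b⟩

LTS(P): 2 reachable states
  p0 = rec X. b.(b.X)\{b} → --b--▸ p1
  p1 = (b.(rec X. b.(b.X)\{b}))\{b} → stopped
LTS(Q): 2 reachable states
  q0 = rec X. c.(b.X)\{b} → --c--▸ q1
  q1 = (b.(rec X. c.(b.X)\{b}))\{b} → stopped
Trace ⟨b⟩ through P, begin at {p0}:
  step 1 (b): {p1}
  ✓ P
Trace ⟨b⟩ through Q, begin at {q0}:
  step 1 (b): no successor for Q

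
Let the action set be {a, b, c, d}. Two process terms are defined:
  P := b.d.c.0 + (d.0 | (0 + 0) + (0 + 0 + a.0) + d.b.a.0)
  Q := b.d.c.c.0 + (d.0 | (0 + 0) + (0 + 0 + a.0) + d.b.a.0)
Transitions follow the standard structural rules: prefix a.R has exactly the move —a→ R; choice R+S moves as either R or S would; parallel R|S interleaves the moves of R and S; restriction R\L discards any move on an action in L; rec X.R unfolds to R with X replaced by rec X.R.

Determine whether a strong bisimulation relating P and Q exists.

P's transition system — 7 states:
  s0 = b.d.c.0 + (d.0 | (0 + 0) + (0 + 0 + a.0) + d.b.a.0) | -a-> s1, -b-> s2, -d-> s3, -d-> s4
  s1 = 0 | stopped
  s2 = d.c.0 | -d-> s5
  s3 = 0 | (0 + 0) | stopped
  s4 = b.a.0 | -b-> s6
  s5 = c.0 | -c-> s1
  s6 = a.0 | -a-> s1
Q's transition system — 8 states:
  t0 = b.d.c.c.0 + (d.0 | (0 + 0) + (0 + 0 + a.0) + d.b.a.0) | -a-> t1, -b-> t2, -d-> t3, -d-> t4
  t1 = 0 | stopped
  t2 = d.c.c.0 | -d-> t5
  t3 = 0 | (0 + 0) | stopped
  t4 = b.a.0 | -b-> t6
  t5 = c.c.0 | -c-> t7
  t6 = a.0 | -a-> t1
  t7 = c.0 | -c-> t1
Bisimilarity quotient blocks:
  B0 = {s0}
  B1 = {s4, t4}
  B2 = {s6, t6}
  B3 = {s1, s3, t1, t3}
  B4 = {s2}
  B5 = {s5, t7}
  B6 = {t0}
  B7 = {t2}
  B8 = {t5}
s0 ∈ B0, t0 ∈ B6 → different blocks

NO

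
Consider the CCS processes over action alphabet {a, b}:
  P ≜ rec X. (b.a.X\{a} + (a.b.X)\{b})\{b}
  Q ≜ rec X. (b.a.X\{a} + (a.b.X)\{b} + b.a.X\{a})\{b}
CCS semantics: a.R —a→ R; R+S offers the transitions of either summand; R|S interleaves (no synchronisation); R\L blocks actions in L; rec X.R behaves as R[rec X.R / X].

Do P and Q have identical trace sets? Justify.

Reachable graph of P (2 states):
  m0 = rec X. (b.a.X\{a} + (a.b.X)\{b})\{b} ⊢ ··a··> m1
  m1 = (b.(rec X. (b.a.X\{a} + (a.b.X)\{b})\{b}))\{b}\{b} ⊢ ·
Reachable graph of Q (2 states):
  n0 = rec X. (b.a.X\{a} + (a.b.X)\{b} + b.a.X\{a})\{b} ⊢ ··a··> n1
  n1 = (b.(rec X. (b.a.X\{a} + (a.b.X)\{b} + b.a.X\{a})\{b}))\{b}\{b} ⊢ ·
Partition-refinement fixed point:
  B0 = {m0, n0}
  B1 = {m1, n1}
m0 ∈ B0, n0 ∈ B0 → same block
Bisimilar ⇒ trace-equivalent.

YES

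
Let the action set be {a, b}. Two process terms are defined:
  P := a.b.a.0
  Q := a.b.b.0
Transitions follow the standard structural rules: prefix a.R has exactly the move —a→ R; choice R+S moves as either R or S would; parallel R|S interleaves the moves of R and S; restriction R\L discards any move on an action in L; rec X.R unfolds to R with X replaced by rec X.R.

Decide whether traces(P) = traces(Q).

trace-distinct — witness ⟨aba⟩

LTS(P): 4 reachable states
  s0 = a.b.a.0 ⊢ --a--▸ s1
  s1 = b.a.0 ⊢ --b--▸ s2
  s2 = a.0 ⊢ --a--▸ s3
  s3 = 0 ⊢ ∅
LTS(Q): 4 reachable states
  t0 = a.b.b.0 ⊢ --a--▸ t1
  t1 = b.b.0 ⊢ --b--▸ t2
  t2 = b.0 ⊢ --b--▸ t3
  t3 = 0 ⊢ ∅
Run σ = ⟨aba⟩ on P: start {s0}
  [1] a ⇒ {s1}
  [2] b ⇒ {s2}
  [3] a ⇒ {s3}
  ✓ P
Run σ = ⟨aba⟩ on Q: start {t0}
  [1] a ⇒ {t1}
  [2] b ⇒ {t2}
  [3] a ⇒ ∅  — Q cannot continue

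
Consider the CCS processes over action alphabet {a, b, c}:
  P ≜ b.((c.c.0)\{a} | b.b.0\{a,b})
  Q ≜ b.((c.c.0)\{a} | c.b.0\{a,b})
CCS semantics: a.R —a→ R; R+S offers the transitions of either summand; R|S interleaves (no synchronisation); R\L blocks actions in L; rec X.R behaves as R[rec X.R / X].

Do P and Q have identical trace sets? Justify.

Reachable graph of P (10 states):
  m0 = b.((c.c.0)\{a} | b.b.0\{a,b}) has moves =b=> m1
  m1 = (c.c.0)\{a} | b.b.0\{a,b} has moves =b=> m2, =c=> m3
  m2 = (c.c.0)\{a} | b.0\{a,b} has moves =b=> m4, =c=> m5
  m3 = (c.0)\{a} | b.b.0\{a,b} has moves =b=> m5, =c=> m6
  m4 = (c.c.0)\{a} | 0\{a,b} has moves =c=> m7
  m5 = (c.0)\{a} | b.0\{a,b} has moves =b=> m7, =c=> m8
  m6 = 0\{a} | b.b.0\{a,b} has moves =b=> m8
  m7 = (c.0)\{a} | 0\{a,b} has moves =c=> m9
  m8 = 0\{a} | b.0\{a,b} has moves =b=> m9
  m9 = 0\{a} | 0\{a,b} has moves ·
Reachable graph of Q (10 states):
  n0 = b.((c.c.0)\{a} | c.b.0\{a,b}) has moves =b=> n1
  n1 = (c.c.0)\{a} | c.b.0\{a,b} has moves =c=> n2, =c=> n3
  n2 = (c.0)\{a} | c.b.0\{a,b} has moves =c=> n4, =c=> n5
  n3 = (c.c.0)\{a} | b.0\{a,b} has moves =b=> n6, =c=> n4
  n4 = (c.0)\{a} | b.0\{a,b} has moves =b=> n7, =c=> n8
  n5 = 0\{a} | c.b.0\{a,b} has moves =c=> n8
  n6 = (c.c.0)\{a} | 0\{a,b} has moves =c=> n7
  n7 = (c.0)\{a} | 0\{a,b} has moves =c=> n9
  n8 = 0\{a} | b.0\{a,b} has moves =b=> n9
  n9 = 0\{a} | 0\{a,b} has moves ·
Run σ = ⟨bb⟩ on P: start {m0}
  [1] b ⇒ {m1}
  [2] b ⇒ {m2}
  — P admits the full trace.
Run σ = ⟨bb⟩ on Q: start {n0}
  [1] b ⇒ {n1}
  [2] b ⇒ ∅ (Q stuck)

NO — witness ⟨bb⟩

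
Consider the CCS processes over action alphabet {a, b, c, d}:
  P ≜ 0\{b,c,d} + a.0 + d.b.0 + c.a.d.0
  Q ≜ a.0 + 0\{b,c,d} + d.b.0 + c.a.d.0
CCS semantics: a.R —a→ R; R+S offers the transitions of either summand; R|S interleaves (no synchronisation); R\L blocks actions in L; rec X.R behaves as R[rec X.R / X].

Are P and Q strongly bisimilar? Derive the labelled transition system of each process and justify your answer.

LTS(P): 5 reachable states
  u0 = 0\{b,c,d} + a.0 + d.b.0 + c.a.d.0 → --a--▸ u1, --c--▸ u2, --d--▸ u3
  u1 = 0 → stopped
  u2 = a.d.0 → --a--▸ u4
  u3 = b.0 → --b--▸ u1
  u4 = d.0 → --d--▸ u1
LTS(Q): 5 reachable states
  v0 = a.0 + 0\{b,c,d} + d.b.0 + c.a.d.0 → --a--▸ v1, --c--▸ v2, --d--▸ v3
  v1 = 0 → stopped
  v2 = a.d.0 → --a--▸ v4
  v3 = b.0 → --b--▸ v1
  v4 = d.0 → --d--▸ v1
Partition-refinement fixed point:
  B0 = {u0, v0}
  B1 = {u1, v1}
  B2 = {u2, v2}
  B3 = {u4, v4}
  B4 = {u3, v3}
u0 ∈ B0, v0 ∈ B0 → same block

P ~ Q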